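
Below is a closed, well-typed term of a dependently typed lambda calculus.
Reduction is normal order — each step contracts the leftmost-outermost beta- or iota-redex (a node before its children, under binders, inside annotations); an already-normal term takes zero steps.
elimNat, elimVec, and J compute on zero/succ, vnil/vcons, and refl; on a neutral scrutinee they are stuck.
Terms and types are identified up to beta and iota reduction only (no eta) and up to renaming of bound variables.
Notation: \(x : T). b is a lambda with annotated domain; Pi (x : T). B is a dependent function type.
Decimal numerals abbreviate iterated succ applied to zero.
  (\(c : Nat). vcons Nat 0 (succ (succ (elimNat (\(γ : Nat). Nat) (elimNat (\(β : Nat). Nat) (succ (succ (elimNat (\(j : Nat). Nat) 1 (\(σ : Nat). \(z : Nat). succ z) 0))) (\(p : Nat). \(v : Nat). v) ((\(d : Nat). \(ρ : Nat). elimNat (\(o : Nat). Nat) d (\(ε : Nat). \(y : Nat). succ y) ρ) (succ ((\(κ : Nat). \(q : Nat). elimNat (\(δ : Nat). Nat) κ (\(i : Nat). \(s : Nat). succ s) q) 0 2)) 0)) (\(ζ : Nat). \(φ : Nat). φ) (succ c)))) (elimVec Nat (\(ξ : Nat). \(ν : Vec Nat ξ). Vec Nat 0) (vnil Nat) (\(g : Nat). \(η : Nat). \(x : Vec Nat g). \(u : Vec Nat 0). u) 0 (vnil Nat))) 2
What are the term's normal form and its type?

reduced normal form:
  vcons Nat 0 5 (vnil Nat)
the term's type:
  Vec Nat 1


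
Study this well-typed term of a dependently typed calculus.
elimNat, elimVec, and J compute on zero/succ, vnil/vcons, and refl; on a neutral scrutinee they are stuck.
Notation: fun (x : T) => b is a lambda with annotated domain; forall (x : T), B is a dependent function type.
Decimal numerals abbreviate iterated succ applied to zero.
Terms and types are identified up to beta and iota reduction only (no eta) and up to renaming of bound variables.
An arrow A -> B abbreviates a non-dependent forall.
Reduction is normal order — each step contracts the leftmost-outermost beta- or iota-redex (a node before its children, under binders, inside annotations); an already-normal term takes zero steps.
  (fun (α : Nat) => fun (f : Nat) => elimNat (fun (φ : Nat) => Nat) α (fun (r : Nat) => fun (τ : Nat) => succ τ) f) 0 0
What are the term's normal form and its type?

normal form:
  0
inferred type:
  Nat
observation: the term reaches its normal form after 3 normal-order steps.


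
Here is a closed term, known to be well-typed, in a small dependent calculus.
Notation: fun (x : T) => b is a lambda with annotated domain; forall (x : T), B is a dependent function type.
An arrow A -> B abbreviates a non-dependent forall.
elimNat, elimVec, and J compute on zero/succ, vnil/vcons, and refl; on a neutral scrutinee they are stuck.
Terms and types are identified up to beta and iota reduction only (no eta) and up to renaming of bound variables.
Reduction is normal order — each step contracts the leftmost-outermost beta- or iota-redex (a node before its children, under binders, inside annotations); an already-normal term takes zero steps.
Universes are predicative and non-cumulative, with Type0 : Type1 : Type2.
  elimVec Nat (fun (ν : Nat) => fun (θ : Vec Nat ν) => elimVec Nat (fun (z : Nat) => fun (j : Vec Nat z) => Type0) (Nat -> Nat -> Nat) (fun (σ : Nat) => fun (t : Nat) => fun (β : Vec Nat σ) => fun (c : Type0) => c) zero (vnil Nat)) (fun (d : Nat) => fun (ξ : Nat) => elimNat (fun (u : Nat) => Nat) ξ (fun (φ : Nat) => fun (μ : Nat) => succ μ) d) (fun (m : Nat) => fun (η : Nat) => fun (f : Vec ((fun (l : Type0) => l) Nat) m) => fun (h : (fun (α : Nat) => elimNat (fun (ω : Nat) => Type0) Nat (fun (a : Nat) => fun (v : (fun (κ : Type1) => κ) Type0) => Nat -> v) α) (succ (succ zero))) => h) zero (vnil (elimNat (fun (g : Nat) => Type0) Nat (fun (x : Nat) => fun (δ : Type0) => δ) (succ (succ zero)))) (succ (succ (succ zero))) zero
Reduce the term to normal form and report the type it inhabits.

normal form:
  succ (succ (succ zero))
inferred type:
  Nat


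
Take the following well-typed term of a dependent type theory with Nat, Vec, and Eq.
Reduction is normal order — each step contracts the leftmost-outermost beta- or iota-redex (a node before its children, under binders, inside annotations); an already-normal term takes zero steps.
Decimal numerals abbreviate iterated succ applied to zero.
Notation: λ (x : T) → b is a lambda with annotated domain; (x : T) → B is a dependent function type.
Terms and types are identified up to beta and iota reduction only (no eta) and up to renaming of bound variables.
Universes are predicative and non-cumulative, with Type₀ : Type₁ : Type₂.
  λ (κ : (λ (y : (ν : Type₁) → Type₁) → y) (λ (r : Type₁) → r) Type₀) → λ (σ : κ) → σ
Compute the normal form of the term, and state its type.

resulting normal form:
  λ (κ : Type₀) → λ (y : κ) → y
the term's type:
  (κ : Type₀) → (y : κ) → κ


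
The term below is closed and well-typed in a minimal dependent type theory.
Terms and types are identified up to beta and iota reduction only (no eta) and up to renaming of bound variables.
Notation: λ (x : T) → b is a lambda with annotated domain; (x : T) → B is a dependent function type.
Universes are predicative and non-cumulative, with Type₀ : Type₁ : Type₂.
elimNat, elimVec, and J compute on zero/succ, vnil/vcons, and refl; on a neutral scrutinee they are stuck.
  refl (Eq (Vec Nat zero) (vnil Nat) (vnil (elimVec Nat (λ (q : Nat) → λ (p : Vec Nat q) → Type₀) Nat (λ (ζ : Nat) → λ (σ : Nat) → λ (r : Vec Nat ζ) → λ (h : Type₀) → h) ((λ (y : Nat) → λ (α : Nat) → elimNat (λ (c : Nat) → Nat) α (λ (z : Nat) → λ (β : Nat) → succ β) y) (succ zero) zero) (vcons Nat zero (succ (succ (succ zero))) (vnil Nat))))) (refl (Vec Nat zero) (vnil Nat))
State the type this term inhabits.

type:
  Eq (Eq (Vec Nat zero) (vnil Nat) (vnil Nat)) (refl (Vec Nat zero) (vnil Nat)) (refl (Vec Nat zero) (vnil Nat))


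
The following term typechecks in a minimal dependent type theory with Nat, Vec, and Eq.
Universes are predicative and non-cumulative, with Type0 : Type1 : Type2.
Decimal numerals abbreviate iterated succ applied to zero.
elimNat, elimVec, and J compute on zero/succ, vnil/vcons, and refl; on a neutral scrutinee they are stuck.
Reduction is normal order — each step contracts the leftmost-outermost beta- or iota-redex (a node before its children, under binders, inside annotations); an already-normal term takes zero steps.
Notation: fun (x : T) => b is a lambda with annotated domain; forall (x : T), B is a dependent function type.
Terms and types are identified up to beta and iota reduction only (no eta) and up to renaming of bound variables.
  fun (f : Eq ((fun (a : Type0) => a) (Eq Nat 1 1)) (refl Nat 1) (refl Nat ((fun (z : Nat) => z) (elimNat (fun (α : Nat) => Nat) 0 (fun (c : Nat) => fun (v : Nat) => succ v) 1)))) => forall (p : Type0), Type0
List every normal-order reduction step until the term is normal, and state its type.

normal-order reduction sequence:
  fun (f : Eq ((fun (a : Type0) => a) (Eq Nat 1 1)) (refl Nat 1) (refl Nat ((fun (z : Nat) => z) (elimNat (fun (α : Nat) => Nat) 0 (fun (c : Nat) => fun (v : Nat) => succ v) 1)))) => forall (p : Type0), Type0
  ~> fun (f : Eq (Eq Nat 1 1) (refl Nat 1) (refl Nat ((fun (a : Nat) => a) (elimNat (fun (z : Nat) => Nat) 0 (fun (α : Nat) => fun (c : Nat) => succ c) 1)))) => forall (v : Type0), Type0
  ~> fun (f : Eq (Eq Nat 1 1) (refl Nat 1) (refl Nat (elimNat (fun (a : Nat) => Nat) 0 (fun (z : Nat) => fun (α : Nat) => succ α) 1))) => forall (c : Type0), Type0
  ~> fun (f : Eq (Eq Nat 1 1) (refl Nat 1) (refl Nat ((fun (a : Nat) => fun (z : Nat) => succ z) 0 (elimNat (fun (α : Nat) => Nat) 0 (fun (c : Nat) => fun (v : Nat) => succ v) 0)))) => forall (p : Type0), Type0
  ~> fun (f : Eq (Eq Nat 1 1) (refl Nat 1) (refl Nat ((fun (a : Nat) => succ a) (elimNat (fun (z : Nat) => Nat) 0 (fun (α : Nat) => fun (c : Nat) => succ c) 0)))) => forall (v : Type0), Type0
  ~> fun (f : Eq (Eq Nat 1 1) (refl Nat 1) (refl Nat (succ (elimNat (fun (a : Nat) => Nat) 0 (fun (z : Nat) => fun (α : Nat) => succ α) 0)))) => forall (c : Type0), Type0
  ~> fun (f : Eq (Eq Nat 1 1) (refl Nat 1) (refl Nat 1)) => forall (a : Type0), Type0
type:
  forall (f : Eq (Eq Nat 1 1) (refl Nat 1) (refl Nat 1)), Type1


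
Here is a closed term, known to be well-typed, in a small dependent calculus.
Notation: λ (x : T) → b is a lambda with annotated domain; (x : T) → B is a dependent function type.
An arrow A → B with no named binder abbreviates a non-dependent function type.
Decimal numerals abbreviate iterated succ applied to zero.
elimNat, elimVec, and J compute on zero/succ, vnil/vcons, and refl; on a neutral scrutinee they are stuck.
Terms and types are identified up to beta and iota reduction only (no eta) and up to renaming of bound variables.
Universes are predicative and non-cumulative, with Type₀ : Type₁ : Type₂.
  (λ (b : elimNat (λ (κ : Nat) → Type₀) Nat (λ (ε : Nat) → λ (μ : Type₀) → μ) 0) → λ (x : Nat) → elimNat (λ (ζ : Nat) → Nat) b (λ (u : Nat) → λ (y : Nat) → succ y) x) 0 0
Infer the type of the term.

the term's type:
  Nat


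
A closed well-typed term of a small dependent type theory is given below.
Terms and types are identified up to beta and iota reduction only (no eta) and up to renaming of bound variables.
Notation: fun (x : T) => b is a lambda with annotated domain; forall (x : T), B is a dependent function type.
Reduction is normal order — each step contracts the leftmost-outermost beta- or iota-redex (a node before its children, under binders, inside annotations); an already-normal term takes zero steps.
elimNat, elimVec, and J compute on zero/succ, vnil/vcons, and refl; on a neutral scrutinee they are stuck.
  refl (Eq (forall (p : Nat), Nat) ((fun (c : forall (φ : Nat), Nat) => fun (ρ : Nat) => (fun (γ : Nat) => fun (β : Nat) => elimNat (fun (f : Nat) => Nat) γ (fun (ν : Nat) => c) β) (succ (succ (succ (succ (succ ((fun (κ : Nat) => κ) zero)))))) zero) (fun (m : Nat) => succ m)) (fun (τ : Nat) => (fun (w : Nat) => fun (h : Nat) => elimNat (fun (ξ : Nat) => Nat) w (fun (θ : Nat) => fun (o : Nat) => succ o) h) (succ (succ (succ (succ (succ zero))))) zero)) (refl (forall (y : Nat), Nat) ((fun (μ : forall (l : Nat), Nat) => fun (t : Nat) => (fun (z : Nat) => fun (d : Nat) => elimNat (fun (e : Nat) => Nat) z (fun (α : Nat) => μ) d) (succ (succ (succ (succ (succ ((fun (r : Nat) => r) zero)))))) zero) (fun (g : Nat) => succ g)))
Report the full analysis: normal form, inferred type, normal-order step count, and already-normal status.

normal form:
  refl (Eq (forall (p : Nat), Nat) (fun (c : Nat) => succ (succ (succ (succ (succ zero))))) (fun (φ : Nat) => succ (succ (succ (succ (succ zero)))))) (refl (forall (ρ : Nat), Nat) (fun (γ : Nat) => succ (succ (succ (succ (succ zero))))))
type:
  Eq (Eq (forall (p : Nat), Nat) (fun (c : Nat) => succ (succ (succ (succ (succ zero))))) (fun (φ : Nat) => succ (succ (succ (succ (succ zero)))))) (refl (forall (ρ : Nat), Nat) (fun (γ : Nat) => succ (succ (succ (succ (succ zero)))))) (refl (forall (β : Nat), Nat) (fun (f : Nat) => succ (succ (succ (succ (succ zero))))))
reduction steps (normal order): 13
already normal: no
first contracted redex: a beta-redex


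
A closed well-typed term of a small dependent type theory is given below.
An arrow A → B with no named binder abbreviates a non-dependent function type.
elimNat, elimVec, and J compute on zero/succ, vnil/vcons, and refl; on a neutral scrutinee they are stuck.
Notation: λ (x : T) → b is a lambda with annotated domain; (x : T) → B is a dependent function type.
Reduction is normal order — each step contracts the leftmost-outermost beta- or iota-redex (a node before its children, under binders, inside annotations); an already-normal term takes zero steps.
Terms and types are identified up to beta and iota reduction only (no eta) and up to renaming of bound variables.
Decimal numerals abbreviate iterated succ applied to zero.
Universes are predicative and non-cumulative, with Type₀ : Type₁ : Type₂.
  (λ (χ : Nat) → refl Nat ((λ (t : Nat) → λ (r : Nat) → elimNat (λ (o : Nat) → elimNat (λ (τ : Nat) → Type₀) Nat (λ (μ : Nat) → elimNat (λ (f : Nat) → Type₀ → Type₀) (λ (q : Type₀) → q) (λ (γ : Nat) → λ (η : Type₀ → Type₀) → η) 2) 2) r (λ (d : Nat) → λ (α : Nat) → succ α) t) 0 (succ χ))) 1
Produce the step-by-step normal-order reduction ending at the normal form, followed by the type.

normal-order reduction:
  (λ (χ : Nat) → refl Nat ((λ (t : Nat) → λ (r : Nat) → elimNat (λ (o : Nat) → elimNat (λ (τ : Nat) → Type₀) Nat (λ (μ : Nat) → elimNat (λ (f : Nat) → Type₀ → Type₀) (λ (q : Type₀) → q) (λ (γ : Nat) → λ (η : Type₀ → Type₀) → η) 2) 2) r (λ (d : Nat) → λ (α : Nat) → succ α) t) 0 (succ χ))) 1
  ~> refl Nat ((λ (χ : Nat) → λ (t : Nat) → elimNat (λ (r : Nat) → elimNat (λ (o : Nat) → Type₀) Nat (λ (τ : Nat) → elimNat (λ (μ : Nat) → Type₀ → Type₀) (λ (f : Type₀) → f) (λ (q : Nat) → λ (γ : Type₀ → Type₀) → γ) 2) 2) t (λ (η : Nat) → λ (d : Nat) → succ d) χ) 0 2)
  ~> refl Nat ((λ (χ : Nat) → elimNat (λ (t : Nat) → elimNat (λ (r : Nat) → Type₀) Nat (λ (o : Nat) → elimNat (λ (τ : Nat) → Type₀ → Type₀) (λ (μ : Type₀) → μ) (λ (f : Nat) → λ (q : Type₀ → Type₀) → q) 2) 2) χ (λ (γ : Nat) → λ (η : Nat) → succ η) 0) 2)
  ~> refl Nat (elimNat (λ (χ : Nat) → elimNat (λ (t : Nat) → Type₀) Nat (λ (r : Nat) → elimNat (λ (o : Nat) → Type₀ → Type₀) (λ (τ : Type₀) → τ) (λ (μ : Nat) → λ (f : Type₀ → Type₀) → f) 2) 2) 2 (λ (q : Nat) → λ (γ : Nat) → succ γ) 0)
  ~> refl Nat 2
inferred type:
  Eq Nat 2 2


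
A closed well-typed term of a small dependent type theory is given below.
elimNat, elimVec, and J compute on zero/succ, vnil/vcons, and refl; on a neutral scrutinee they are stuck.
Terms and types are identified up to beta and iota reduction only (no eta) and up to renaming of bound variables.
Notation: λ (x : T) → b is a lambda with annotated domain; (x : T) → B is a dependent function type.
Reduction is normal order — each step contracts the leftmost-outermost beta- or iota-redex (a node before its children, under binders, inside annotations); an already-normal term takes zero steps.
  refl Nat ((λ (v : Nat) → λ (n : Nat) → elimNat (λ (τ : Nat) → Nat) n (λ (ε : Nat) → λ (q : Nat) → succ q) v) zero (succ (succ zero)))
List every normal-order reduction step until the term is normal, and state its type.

normal-order reduction sequence:
  refl Nat ((λ (v : Nat) → λ (n : Nat) → elimNat (λ (τ : Nat) → Nat) n (λ (ε : Nat) → λ (q : Nat) → succ q) v) zero (succ (succ zero)))
  ~> refl Nat ((λ (v : Nat) → elimNat (λ (n : Nat) → Nat) v (λ (τ : Nat) → λ (ε : Nat) → succ ε) zero) (succ (succ zero)))
  ~> refl Nat (elimNat (λ (v : Nat) → Nat) (succ (succ zero)) (λ (n : Nat) → λ (τ : Nat) → succ τ) zero)
  ~> refl Nat (succ (succ zero))
type:
  Eq Nat (succ (succ zero)) (succ (succ zero))


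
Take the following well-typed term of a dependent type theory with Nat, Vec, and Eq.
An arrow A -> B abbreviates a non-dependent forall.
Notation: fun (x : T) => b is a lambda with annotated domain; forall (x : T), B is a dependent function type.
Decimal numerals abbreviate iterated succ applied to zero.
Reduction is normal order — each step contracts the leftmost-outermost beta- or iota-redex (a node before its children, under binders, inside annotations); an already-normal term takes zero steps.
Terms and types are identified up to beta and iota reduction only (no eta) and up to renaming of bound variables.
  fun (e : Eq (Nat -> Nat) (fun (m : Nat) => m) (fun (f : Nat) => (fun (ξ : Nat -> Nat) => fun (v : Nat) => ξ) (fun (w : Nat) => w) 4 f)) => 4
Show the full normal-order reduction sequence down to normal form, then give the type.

normal-order reduction:
  fun (e : Eq (Nat -> Nat) (fun (m : Nat) => m) (fun (f : Nat) => (fun (ξ : Nat -> Nat) => fun (v : Nat) => ξ) (fun (w : Nat) => w) 4 f)) => 4
  ~> fun (e : Eq (Nat -> Nat) (fun (m : Nat) => m) (fun (f : Nat) => (fun (ξ : Nat) => fun (v : Nat) => v) 4 f)) => 4
  ~> fun (e : Eq (Nat -> Nat) (fun (m : Nat) => m) (fun (f : Nat) => (fun (ξ : Nat) => ξ) f)) => 4
  ~> fun (e : Eq (Nat -> Nat) (fun (m : Nat) => m) (fun (f : Nat) => f)) => 4
type:
  Eq (Nat -> Nat) (fun (e : Nat) => e) (fun (m : Nat) => m) -> Nat


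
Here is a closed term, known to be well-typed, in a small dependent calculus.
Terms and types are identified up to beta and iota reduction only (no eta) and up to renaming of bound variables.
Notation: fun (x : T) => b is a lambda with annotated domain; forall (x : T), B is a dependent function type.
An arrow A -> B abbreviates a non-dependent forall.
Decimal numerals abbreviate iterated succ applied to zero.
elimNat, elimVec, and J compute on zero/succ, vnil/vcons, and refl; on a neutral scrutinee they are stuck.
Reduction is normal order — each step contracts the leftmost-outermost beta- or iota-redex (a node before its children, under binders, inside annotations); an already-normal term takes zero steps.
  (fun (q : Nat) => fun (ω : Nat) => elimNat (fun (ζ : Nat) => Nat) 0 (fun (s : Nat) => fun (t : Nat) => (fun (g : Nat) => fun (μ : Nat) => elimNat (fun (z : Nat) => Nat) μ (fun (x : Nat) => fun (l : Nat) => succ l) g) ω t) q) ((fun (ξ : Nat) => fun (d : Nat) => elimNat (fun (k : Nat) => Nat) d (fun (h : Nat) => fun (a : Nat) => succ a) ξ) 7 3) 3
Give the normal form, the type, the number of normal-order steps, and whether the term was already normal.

resulting normal form:
  30
inferred type:
  Nat
reduction steps (normal order): 69
started in normal form: no
first contracted redex: a beta-redex


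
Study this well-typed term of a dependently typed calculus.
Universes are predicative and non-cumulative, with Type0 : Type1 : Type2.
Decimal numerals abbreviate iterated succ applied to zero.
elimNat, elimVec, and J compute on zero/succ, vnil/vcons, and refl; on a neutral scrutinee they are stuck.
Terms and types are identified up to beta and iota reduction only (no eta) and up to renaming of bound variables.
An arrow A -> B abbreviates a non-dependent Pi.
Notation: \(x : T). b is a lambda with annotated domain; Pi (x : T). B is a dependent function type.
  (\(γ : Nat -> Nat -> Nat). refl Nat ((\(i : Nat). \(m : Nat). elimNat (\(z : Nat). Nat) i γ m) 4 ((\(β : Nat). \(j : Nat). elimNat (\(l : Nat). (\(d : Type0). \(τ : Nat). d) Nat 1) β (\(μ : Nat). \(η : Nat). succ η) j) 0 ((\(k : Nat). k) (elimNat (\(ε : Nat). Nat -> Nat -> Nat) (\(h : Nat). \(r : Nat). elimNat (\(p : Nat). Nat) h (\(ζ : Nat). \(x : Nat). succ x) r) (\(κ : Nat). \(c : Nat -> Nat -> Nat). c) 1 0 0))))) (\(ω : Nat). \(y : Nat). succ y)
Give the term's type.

the term's type:
  Eq Nat 4 4


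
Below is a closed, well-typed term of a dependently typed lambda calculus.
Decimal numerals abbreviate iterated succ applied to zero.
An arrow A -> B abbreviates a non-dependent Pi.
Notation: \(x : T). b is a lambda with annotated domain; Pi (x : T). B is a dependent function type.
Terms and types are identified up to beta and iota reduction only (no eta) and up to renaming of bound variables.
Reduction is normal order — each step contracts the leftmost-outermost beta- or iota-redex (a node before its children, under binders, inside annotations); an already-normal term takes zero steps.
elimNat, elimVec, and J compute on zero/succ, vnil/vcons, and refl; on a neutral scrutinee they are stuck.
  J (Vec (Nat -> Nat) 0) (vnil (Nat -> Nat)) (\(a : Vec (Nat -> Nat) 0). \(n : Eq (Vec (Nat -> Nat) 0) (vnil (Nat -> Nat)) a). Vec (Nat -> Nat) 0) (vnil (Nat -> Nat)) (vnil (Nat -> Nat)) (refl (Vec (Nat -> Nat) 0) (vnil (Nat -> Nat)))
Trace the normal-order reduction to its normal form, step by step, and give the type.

normal-order reduction:
  J (Vec (Nat -> Nat) 0) (vnil (Nat -> Nat)) (\(a : Vec (Nat -> Nat) 0). \(n : Eq (Vec (Nat -> Nat) 0) (vnil (Nat -> Nat)) a). Vec (Nat -> Nat) 0) (vnil (Nat -> Nat)) (vnil (Nat -> Nat)) (refl (Vec (Nat -> Nat) 0) (vnil (Nat -> Nat)))
  ~> vnil (Nat -> Nat)
inferred type:
  Vec (Nat -> Nat) 0


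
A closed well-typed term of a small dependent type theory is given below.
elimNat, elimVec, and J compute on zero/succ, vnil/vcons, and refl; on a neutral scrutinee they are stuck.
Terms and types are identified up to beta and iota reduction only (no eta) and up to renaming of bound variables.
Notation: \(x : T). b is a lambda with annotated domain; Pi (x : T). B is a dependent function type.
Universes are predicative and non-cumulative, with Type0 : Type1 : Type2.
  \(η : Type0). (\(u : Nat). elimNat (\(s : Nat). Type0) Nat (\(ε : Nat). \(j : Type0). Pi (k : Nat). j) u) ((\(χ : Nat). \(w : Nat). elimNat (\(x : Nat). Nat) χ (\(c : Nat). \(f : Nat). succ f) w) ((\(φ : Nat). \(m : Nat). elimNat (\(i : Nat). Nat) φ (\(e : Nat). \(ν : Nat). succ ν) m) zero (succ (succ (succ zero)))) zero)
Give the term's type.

the term's type:
  Pi (η : Type0). Type0


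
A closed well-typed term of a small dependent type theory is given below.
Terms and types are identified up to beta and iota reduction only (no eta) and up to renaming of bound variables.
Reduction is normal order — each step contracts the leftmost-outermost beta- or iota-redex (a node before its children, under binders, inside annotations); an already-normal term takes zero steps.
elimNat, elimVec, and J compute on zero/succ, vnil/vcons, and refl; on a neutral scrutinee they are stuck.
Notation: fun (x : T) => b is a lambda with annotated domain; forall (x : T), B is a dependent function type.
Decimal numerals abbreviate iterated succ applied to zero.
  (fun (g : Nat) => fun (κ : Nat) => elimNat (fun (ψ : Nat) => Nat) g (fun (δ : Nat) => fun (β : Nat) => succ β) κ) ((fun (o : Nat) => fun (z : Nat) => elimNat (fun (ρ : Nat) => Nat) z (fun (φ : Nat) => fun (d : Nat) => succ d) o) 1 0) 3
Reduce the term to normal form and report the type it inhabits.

reduced normal form:
  4
the term's type:
  Nat
observation: reduction starts at a beta-redex, and 18 normal-order steps reach the normal form.


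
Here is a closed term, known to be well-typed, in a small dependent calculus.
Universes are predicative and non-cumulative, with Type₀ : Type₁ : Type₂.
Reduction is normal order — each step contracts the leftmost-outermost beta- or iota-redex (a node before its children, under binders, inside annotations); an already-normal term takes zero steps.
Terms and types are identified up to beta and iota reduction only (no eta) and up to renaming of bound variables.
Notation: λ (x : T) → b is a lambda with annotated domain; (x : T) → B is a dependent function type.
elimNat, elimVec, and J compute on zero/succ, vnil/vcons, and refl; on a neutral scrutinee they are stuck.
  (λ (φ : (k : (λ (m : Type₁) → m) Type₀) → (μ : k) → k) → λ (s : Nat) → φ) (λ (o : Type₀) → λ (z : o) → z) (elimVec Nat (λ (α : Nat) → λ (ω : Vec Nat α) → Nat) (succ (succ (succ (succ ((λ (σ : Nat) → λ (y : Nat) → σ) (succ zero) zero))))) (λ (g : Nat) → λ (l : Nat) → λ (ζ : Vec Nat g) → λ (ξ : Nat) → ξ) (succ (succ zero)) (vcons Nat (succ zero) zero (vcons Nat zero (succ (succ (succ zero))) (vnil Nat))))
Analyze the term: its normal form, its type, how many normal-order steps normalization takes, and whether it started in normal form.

resulting normal form:
  λ (φ : Type₀) → λ (k : φ) → k
type:
  (φ : Type₀) → (k : φ) → φ
reduction steps (normal order): 2
already normal: no
first redex: a beta-redex


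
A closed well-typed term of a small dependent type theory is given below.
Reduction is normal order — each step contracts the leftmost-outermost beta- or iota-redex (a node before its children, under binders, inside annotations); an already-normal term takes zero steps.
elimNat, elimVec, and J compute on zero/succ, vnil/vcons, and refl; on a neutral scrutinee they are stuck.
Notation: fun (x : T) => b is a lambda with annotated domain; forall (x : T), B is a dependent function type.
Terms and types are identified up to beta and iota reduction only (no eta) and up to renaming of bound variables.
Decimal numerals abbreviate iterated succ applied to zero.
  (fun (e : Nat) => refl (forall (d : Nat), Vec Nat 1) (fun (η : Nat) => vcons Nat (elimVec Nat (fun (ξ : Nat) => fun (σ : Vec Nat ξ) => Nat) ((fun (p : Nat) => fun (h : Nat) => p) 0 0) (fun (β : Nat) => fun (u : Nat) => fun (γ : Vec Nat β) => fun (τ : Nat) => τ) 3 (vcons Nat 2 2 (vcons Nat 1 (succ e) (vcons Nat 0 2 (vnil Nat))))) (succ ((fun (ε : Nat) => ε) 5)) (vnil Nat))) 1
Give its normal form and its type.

normal form:
  refl (forall (e : Nat), Vec Nat 1) (fun (d : Nat) => vcons Nat 0 6 (vnil Nat))
inferred type:
  Eq (forall (e : Nat), Vec Nat 1) (fun (d : Nat) => vcons Nat 0 6 (vnil Nat)) (fun (η : Nat) => vcons Nat 0 6 (vnil Nat))
observation: the first redex contracted is a beta-redex; the normal form is reached in 20 normal-order steps.


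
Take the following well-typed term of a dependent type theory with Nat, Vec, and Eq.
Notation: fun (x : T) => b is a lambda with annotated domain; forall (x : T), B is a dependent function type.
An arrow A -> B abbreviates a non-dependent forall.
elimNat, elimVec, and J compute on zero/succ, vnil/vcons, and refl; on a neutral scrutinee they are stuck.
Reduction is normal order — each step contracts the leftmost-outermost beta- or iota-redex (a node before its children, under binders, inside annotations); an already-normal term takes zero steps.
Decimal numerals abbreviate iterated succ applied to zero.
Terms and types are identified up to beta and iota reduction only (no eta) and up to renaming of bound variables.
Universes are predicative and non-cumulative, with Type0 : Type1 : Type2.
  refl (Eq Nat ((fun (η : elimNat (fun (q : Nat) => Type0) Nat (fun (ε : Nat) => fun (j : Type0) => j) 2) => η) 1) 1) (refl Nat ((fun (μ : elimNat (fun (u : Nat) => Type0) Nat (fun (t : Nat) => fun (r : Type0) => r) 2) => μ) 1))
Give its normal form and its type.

normal form:
  refl (Eq Nat 1 1) (refl Nat 1)
type:
  Eq (Eq Nat 1 1) (refl Nat 1) (refl Nat 1)
observation: the leftmost-outermost redex is a beta-redex, and normalization takes 2 steps.


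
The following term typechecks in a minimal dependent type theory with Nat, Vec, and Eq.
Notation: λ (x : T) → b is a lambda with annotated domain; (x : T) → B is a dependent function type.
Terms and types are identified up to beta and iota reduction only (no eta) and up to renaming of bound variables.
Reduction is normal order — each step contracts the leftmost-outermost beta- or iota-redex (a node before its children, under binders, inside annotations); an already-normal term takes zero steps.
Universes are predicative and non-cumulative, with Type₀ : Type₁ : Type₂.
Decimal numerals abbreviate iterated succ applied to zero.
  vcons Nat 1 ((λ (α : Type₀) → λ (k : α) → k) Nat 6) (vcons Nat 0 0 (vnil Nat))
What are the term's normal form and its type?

reduced normal form:
  vcons Nat 1 6 (vcons Nat 0 0 (vnil Nat))
inferred type:
  Vec Nat 2
observation: reduction starts at a beta-redex, and 2 normal-order steps reach the normal form.


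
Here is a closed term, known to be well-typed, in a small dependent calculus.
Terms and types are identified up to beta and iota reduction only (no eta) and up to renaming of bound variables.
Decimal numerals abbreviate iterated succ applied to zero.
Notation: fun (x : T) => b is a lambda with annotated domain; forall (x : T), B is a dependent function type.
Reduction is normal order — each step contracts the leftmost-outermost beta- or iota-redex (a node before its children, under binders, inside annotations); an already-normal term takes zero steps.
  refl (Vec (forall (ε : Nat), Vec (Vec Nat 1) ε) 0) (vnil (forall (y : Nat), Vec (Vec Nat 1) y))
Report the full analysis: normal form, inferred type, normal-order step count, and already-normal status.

normal form:
  refl (Vec (forall (ε : Nat), Vec (Vec Nat 1) ε) 0) (vnil (forall (y : Nat), Vec (Vec Nat 1) y))
inferred type:
  Eq (Vec (forall (ε : Nat), Vec (Vec Nat 1) ε) 0) (vnil (forall (y : Nat), Vec (Vec Nat 1) y)) (vnil (forall (a : Nat), Vec (Vec Nat 1) a))
normal-order step count: 0
already normal: yes


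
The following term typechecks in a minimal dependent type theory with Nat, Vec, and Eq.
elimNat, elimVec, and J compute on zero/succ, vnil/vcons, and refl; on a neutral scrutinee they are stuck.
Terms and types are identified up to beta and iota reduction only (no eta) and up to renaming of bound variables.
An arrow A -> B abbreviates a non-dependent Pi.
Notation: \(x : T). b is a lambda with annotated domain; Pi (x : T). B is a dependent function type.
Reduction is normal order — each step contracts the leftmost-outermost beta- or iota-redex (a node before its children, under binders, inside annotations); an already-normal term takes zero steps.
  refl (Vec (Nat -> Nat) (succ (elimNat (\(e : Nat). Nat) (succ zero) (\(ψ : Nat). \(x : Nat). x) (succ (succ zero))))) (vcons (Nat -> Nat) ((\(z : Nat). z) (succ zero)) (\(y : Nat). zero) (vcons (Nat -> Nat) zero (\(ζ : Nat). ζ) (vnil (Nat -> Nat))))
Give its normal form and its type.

reduced normal form:
  refl (Vec (Nat -> Nat) (succ (succ zero))) (vcons (Nat -> Nat) (succ zero) (\(e : Nat). zero) (vcons (Nat -> Nat) zero (\(ψ : Nat). ψ) (vnil (Nat -> Nat))))
type:
  Eq (Vec (Nat -> Nat) (succ (succ zero))) (vcons (Nat -> Nat) (succ zero) (\(e : Nat). zero) (vcons (Nat -> Nat) zero (\(ψ : Nat). ψ) (vnil (Nat -> Nat)))) (vcons (Nat -> Nat) (succ zero) (\(x : Nat). zero) (vcons (Nat -> Nat) zero (\(z : Nat). z) (vnil (Nat -> Nat))))


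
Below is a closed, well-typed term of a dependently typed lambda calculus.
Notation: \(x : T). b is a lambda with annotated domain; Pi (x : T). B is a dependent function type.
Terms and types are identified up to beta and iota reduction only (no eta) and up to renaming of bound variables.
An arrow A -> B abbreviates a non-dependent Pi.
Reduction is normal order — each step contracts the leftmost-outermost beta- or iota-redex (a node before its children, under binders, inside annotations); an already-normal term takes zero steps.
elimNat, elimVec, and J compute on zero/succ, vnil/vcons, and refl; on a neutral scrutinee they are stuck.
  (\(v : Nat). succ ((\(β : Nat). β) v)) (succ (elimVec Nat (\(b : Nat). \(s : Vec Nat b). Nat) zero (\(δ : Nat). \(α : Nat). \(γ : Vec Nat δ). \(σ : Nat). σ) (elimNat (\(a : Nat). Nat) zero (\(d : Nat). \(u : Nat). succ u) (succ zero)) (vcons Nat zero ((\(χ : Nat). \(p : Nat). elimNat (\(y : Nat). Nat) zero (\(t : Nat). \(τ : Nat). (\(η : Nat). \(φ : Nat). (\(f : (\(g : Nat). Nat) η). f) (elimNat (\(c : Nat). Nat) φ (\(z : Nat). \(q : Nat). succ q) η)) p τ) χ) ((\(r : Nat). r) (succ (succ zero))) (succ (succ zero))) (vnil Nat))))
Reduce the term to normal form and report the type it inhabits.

resulting normal form:
  succ (succ zero)
inferred type:
  Nat


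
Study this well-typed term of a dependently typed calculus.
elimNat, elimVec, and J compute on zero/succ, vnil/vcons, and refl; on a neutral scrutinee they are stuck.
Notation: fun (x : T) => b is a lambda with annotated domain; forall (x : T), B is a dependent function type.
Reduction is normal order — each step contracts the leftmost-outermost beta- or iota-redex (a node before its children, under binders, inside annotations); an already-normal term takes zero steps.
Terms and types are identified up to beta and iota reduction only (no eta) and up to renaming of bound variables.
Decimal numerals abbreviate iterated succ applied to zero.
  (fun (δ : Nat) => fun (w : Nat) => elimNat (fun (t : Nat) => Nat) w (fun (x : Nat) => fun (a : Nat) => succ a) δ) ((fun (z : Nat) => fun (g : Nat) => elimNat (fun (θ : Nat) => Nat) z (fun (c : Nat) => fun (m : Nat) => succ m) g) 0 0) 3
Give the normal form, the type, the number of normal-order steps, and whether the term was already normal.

reduced normal form:
  3
inferred type:
  Nat
normal-order step count: 6
term was already normal: no
first contracted redex: a beta-redex


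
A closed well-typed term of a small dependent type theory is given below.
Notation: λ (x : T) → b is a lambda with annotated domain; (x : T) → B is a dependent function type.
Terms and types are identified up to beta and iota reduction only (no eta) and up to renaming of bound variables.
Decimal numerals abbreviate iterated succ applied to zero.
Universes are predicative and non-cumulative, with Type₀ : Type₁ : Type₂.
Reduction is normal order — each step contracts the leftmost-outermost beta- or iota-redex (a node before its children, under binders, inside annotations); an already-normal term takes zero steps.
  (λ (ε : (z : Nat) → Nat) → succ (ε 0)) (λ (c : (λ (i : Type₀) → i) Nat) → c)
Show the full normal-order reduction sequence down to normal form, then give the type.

normal-order reduction sequence:
  (λ (ε : (z : Nat) → Nat) → succ (ε 0)) (λ (c : (λ (i : Type₀) → i) Nat) → c)
  ~> succ ((λ (ε : (λ (z : Type₀) → z) Nat) → ε) 0)
  ~> 1
type:
  Nat


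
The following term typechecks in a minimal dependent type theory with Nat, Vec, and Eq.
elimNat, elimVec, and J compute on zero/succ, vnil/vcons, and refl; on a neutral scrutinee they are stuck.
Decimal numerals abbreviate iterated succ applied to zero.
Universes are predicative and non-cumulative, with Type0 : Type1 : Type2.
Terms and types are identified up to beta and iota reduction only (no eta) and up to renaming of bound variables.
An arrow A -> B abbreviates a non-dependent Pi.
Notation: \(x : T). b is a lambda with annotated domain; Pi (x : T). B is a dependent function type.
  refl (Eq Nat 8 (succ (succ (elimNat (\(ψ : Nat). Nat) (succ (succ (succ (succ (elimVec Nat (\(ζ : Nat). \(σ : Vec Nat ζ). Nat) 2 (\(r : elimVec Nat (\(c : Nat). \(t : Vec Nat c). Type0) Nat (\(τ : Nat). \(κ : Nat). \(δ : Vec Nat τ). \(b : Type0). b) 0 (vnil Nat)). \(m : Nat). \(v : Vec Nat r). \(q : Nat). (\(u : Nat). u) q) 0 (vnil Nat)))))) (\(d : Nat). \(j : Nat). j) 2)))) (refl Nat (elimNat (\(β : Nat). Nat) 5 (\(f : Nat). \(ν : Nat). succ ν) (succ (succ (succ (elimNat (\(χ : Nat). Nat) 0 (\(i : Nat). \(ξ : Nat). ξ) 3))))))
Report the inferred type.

inferred type:
  Eq (Eq Nat 8 8) (refl Nat 8) (refl Nat 8)


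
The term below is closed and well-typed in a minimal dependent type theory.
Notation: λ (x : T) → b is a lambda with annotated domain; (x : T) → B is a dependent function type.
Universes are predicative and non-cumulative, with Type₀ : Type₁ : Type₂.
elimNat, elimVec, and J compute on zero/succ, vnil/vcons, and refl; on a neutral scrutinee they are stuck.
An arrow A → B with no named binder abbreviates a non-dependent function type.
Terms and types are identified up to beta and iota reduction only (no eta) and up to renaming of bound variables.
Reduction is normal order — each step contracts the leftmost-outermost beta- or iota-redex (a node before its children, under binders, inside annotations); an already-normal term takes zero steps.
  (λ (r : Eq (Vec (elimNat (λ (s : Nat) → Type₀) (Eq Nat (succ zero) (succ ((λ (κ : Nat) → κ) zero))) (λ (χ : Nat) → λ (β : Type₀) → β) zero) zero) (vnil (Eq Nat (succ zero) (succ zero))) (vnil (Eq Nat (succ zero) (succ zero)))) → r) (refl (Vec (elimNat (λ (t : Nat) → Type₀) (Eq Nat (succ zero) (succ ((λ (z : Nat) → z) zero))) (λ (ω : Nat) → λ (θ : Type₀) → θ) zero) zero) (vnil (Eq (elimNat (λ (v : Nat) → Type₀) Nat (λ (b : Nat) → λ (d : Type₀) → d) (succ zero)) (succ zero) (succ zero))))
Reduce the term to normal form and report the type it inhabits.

normal form:
  refl (Vec (Eq Nat (succ zero) (succ zero)) zero) (vnil (Eq Nat (succ zero) (succ zero)))
the term's type:
  Eq (Vec (Eq Nat (succ zero) (succ zero)) zero) (vnil (Eq Nat (succ zero) (succ zero))) (vnil (Eq Nat (succ zero) (succ zero)))


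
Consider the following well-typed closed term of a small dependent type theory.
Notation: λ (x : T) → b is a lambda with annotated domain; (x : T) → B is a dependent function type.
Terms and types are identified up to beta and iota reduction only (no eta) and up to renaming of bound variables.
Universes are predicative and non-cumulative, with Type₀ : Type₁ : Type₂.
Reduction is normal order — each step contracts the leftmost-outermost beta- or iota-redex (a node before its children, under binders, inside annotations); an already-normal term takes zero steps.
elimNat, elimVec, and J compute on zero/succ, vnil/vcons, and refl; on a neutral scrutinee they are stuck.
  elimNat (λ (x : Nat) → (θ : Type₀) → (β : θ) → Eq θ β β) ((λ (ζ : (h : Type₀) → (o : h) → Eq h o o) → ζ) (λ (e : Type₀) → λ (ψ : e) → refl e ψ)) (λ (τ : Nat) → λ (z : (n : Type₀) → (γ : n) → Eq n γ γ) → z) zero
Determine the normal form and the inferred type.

reduced normal form:
  λ (x : Type₀) → λ (θ : x) → refl x θ
type:
  (x : Type₀) → (θ : x) → Eq x θ θ
observation: the term reaches its normal form after 2 normal-order steps.


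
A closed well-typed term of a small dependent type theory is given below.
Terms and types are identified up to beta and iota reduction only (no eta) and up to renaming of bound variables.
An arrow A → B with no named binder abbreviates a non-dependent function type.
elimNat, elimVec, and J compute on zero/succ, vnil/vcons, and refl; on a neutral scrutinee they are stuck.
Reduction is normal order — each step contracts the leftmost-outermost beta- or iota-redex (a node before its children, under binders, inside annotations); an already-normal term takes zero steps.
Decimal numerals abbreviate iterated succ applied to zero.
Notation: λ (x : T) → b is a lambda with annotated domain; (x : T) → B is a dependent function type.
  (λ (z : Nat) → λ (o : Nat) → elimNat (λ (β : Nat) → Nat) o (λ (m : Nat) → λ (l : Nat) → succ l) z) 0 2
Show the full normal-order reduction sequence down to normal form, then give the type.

normal-order reduction:
  (λ (z : Nat) → λ (o : Nat) → elimNat (λ (β : Nat) → Nat) o (λ (m : Nat) → λ (l : Nat) → succ l) z) 0 2
  ~> (λ (z : Nat) → elimNat (λ (o : Nat) → Nat) z (λ (β : Nat) → λ (m : Nat) → succ m) 0) 2
  ~> elimNat (λ (z : Nat) → Nat) 2 (λ (o : Nat) → λ (β : Nat) → succ β) 0
  ~> 2
type:
  Nat


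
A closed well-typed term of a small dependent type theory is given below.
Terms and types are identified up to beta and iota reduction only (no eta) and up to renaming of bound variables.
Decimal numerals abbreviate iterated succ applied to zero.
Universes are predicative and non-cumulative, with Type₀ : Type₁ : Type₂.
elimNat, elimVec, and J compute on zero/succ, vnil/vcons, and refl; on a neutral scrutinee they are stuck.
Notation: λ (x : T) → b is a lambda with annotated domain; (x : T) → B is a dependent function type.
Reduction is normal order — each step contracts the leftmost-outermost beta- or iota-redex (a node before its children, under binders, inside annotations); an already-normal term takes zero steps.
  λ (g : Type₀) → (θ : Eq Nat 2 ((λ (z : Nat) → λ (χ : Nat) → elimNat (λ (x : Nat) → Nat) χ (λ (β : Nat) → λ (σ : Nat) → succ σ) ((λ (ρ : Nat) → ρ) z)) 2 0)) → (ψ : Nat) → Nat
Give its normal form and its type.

resulting normal form:
  λ (g : Type₀) → (θ : Eq Nat 2 2) → (z : Nat) → Nat
type:
  (g : Type₀) → Type₀


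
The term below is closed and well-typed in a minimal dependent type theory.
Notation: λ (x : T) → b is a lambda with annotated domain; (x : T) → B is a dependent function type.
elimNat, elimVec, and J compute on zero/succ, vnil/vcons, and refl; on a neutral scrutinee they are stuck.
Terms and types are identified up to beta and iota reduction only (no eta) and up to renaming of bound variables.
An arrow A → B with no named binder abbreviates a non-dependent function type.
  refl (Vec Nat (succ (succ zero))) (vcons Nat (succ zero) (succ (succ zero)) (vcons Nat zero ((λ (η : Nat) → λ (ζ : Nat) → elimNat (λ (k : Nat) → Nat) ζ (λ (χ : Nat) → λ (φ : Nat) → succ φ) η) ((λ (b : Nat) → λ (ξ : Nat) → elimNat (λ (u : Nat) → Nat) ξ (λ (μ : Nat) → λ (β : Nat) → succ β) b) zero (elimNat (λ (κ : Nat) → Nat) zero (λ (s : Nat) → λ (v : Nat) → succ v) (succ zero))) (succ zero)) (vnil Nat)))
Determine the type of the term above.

type:
  Eq (Vec Nat (succ (succ zero))) (vcons Nat (succ zero) (succ (succ zero)) (vcons Nat zero (succ (succ zero)) (vnil Nat))) (vcons Nat (succ zero) (succ (succ zero)) (vcons Nat zero (succ (succ zero)) (vnil Nat)))
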